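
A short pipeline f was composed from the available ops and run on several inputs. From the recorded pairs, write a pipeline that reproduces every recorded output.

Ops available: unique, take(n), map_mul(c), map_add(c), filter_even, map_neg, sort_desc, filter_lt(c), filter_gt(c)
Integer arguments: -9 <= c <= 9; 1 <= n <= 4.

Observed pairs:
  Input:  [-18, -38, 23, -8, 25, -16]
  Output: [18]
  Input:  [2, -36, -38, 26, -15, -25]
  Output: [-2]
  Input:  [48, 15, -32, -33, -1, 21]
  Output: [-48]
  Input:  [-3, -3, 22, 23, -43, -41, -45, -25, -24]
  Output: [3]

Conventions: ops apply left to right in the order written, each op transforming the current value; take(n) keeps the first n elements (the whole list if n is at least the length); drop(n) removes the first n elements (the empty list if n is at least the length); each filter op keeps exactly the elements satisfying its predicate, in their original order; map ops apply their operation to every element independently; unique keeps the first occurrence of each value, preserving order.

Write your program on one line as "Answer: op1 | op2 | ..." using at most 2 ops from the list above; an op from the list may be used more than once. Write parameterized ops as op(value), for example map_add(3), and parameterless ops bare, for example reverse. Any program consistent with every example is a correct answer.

map_neg | take(1)

Check, running the answer program on each example:
  [-18, -38, 23, -8, 25, -16] -> [18, 38, -23, 8, -25, 16] -> [18]
  [2, -36, -38, 26, -15, -25] -> [-2, 36, 38, -26, 15, 25] -> [-2]
  [48, 15, -32, -33, -1, 21] -> [-48, -15, 32, 33, 1, -21] -> [-48]
  [-3, -3, 22, 23, -43, -41, -45, -25, -24] -> [3, 3, -22, -23, 43, 41, 45, 25, 24] -> [3]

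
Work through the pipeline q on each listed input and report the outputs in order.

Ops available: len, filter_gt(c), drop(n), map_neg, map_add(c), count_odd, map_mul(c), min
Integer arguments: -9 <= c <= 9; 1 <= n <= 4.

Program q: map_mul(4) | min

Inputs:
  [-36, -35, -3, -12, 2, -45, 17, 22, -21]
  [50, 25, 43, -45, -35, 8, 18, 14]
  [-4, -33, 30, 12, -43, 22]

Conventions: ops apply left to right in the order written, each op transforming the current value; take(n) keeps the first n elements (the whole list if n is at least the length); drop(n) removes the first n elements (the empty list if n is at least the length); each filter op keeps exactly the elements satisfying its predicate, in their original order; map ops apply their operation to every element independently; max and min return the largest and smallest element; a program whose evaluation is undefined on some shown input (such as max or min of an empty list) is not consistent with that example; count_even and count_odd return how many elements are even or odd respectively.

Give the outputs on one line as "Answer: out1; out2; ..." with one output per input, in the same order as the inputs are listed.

-180; -180; -172

Execution, op by op:
  [-36, -35, -3, -12, 2, -45, 17, 22, -21] -> [-144, -140, -12, -48, 8, -180, 68, 88, -84] -> -180
  [50, 25, 43, -45, -35, 8, 18, 14] -> [200, 100, 172, -180, -140, 32, 72, 56] -> -180
  [-4, -33, 30, 12, -43, 22] -> [-16, -132, 120, 48, -172, 88] -> -172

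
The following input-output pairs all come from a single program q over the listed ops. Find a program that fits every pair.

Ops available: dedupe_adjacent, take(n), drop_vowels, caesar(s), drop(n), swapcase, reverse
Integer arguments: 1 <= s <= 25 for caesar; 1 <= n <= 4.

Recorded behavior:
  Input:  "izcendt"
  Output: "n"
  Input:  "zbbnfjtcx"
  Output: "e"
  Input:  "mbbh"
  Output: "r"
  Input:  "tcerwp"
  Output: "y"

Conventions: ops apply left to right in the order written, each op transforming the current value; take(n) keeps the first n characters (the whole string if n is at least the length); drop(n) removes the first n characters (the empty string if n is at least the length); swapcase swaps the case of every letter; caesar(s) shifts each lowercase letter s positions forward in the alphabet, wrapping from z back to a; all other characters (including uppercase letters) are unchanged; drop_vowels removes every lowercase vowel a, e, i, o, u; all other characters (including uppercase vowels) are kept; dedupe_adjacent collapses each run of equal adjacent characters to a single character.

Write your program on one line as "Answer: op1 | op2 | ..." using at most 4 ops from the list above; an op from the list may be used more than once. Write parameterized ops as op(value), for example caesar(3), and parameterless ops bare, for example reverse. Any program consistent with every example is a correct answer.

dedupe_adjacent | caesar(22) | take(1) | caesar(9)

Check, running the answer program on each example:
  "izcendt" -> "izcendt" -> "evyajzp" -> "e" -> "n"
  "zbbnfjtcx" -> "zbnfjtcx" -> "vxjbfpyt" -> "v" -> "e"
  "mbbh" -> "mbh" -> "ixd" -> "i" -> "r"
  "tcerwp" -> "tcerwp" -> "pyansl" -> "p" -> "y"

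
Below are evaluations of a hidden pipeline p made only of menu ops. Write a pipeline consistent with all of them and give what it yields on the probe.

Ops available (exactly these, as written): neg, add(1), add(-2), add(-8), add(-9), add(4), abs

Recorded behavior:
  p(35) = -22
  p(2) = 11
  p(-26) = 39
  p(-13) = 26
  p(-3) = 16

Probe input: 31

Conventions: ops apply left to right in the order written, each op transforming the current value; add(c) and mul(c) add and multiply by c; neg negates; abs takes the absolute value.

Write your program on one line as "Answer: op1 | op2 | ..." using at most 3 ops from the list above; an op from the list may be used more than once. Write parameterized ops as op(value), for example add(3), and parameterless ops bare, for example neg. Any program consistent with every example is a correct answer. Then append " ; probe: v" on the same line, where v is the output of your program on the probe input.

add(-9) | neg | add(4) ; probe: -18

Check, running the answer program on each example:
  35 -> 26 -> -26 -> -22
  2 -> -7 -> 7 -> 11
  -26 -> -35 -> 35 -> 39
  -13 -> -22 -> 22 -> 26
  -3 -> -12 -> 12 -> 16
  probe: 31 -> 22 -> -22 -> -18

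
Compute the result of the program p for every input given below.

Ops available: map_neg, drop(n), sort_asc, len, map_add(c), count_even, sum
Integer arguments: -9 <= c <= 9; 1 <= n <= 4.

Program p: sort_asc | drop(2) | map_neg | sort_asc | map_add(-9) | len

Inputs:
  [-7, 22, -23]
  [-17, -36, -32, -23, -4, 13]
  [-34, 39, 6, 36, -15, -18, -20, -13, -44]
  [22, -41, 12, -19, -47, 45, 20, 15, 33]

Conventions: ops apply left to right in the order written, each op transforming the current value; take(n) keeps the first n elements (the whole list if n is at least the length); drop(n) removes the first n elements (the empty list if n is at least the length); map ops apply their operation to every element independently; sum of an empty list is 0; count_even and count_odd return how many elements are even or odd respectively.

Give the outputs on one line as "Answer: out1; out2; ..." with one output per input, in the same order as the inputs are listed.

Execution, op by op:
  [-7, 22, -23] -> [-23, -7, 22] -> [22] -> [-22] -> [-22] -> [-31] -> 1
  [-17, -36, -32, -23, -4, 13] -> [-36, -32, -23, -17, -4, 13] -> [-23, -17, -4, 13] -> [23, 17, 4, -13] -> [-13, 4, 17, 23] -> [-22, -5, 8, 14] -> 4
  [-34, 39, 6, 36, -15, -18, -20, -13, -44] -> [-44, -34, -20, -18, -15, -13, 6, 36, 39] -> [-20, -18, -15, -13, 6, 36, 39] -> [20, 18, 15, 13, -6, -36, -39] -> [-39, -36, -6, 13, 15, 18, 20] -> [-48, -45, -15, 4, 6, 9, 11] -> 7
  [22, -41, 12, -19, -47, 45, 20, 15, 33] -> [-47, -41, -19, 12, 15, 20, 22, 33, 45] -> [-19, 12, 15, 20, 22, 33, 45] -> [19, -12, -15, -20, -22, -33, -45] -> [-45, -33, -22, -20, -15, -12, 19] -> [-54, -42, -31, -29, -24, -21, 10] -> 7

1; 4; 7; 7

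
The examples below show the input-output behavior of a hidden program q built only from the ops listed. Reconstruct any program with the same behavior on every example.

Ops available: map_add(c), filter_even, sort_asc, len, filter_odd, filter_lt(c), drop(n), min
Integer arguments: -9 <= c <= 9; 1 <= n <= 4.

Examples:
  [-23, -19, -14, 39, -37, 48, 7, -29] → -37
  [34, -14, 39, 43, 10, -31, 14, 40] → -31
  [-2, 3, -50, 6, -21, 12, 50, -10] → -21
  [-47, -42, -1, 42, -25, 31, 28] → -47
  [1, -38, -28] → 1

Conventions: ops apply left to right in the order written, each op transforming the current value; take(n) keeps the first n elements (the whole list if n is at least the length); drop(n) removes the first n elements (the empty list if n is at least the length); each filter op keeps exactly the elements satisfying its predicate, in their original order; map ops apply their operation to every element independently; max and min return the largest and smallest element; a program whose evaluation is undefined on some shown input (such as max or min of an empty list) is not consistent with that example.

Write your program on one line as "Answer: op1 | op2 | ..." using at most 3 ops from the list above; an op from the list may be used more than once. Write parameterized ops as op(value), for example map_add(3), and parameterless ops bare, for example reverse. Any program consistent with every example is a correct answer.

filter_odd | min

Check, running the answer program on each example:
  [-23, -19, -14, 39, -37, 48, 7, -29] -> [-23, -19, 39, -37, 7, -29] -> -37
  [34, -14, 39, 43, 10, -31, 14, 40] -> [39, 43, -31] -> -31
  [-2, 3, -50, 6, -21, 12, 50, -10] -> [3, -21] -> -21
  [-47, -42, -1, 42, -25, 31, 28] -> [-47, -1, -25, 31] -> -47
  [1, -38, -28] -> [1] -> 1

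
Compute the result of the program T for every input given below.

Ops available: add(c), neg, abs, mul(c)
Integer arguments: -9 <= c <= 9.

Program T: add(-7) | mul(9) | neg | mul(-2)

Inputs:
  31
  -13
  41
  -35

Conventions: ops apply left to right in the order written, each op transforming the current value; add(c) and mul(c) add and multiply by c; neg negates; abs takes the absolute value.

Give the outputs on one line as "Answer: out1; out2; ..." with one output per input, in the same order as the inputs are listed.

Execution, op by op:
  31 -> 24 -> 216 -> -216 -> 432
  -13 -> -20 -> -180 -> 180 -> -360
  41 -> 34 -> 306 -> -306 -> 612
  -35 -> -42 -> -378 -> 378 -> -756

432; -360; 612; -756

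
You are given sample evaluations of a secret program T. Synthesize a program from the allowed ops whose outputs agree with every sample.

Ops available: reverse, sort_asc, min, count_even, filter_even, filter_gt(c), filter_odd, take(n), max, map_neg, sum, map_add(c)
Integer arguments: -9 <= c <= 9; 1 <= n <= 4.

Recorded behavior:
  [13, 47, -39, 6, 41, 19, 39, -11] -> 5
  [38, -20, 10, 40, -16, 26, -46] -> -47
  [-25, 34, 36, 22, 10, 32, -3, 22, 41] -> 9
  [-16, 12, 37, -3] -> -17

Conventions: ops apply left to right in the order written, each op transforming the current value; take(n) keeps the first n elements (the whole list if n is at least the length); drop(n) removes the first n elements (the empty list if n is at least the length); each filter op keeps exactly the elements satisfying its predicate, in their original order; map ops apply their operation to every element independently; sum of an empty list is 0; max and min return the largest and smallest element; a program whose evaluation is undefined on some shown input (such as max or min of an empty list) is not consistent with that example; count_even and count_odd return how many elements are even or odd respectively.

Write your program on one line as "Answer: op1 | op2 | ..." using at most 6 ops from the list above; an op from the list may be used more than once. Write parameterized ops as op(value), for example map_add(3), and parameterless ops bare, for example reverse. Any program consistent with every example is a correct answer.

reverse | sort_asc | filter_even | map_add(-1) | min

Check, running the answer program on each example:
  [13, 47, -39, 6, 41, 19, 39, -11] -> [-11, 39, 19, 41, 6, -39, 47, 13] -> [-39, -11, 6, 13, 19, 39, 41, 47] -> [6] -> [5] -> 5
  [38, -20, 10, 40, -16, 26, -46] -> [-46, 26, -16, 40, 10, -20, 38] -> [-46, -20, -16, 10, 26, 38, 40] -> [-46, -20, -16, 10, 26, 38, 40] -> [-47, -21, -17, 9, 25, 37, 39] -> -47
  [-25, 34, 36, 22, 10, 32, -3, 22, 41] -> [41, 22, -3, 32, 10, 22, 36, 34, -25] -> [-25, -3, 10, 22, 22, 32, 34, 36, 41] -> [10, 22, 22, 32, 34, 36] -> [9, 21, 21, 31, 33, 35] -> 9
  [-16, 12, 37, -3] -> [-3, 37, 12, -16] -> [-16, -3, 12, 37] -> [-16, 12] -> [-17, 11] -> -17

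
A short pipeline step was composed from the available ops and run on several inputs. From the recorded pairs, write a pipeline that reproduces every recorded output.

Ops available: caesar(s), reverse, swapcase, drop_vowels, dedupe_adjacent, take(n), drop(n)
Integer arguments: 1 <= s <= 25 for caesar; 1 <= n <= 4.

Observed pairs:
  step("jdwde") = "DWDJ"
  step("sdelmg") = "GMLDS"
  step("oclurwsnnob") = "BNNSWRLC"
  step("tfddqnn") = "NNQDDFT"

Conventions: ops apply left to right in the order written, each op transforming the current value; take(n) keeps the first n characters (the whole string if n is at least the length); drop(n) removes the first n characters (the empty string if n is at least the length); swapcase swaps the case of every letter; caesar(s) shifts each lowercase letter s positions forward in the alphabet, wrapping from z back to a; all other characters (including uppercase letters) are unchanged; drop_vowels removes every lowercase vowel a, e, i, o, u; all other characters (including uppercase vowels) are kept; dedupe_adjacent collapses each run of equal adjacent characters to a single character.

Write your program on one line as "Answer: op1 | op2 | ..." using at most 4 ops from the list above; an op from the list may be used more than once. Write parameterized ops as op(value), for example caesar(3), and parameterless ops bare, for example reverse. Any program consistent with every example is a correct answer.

drop_vowels | reverse | swapcase

Check, running the answer program on each example:
  "jdwde" -> "jdwd" -> "dwdj" -> "DWDJ"
  "sdelmg" -> "sdlmg" -> "gmlds" -> "GMLDS"
  "oclurwsnnob" -> "clrwsnnb" -> "bnnswrlc" -> "BNNSWRLC"
  "tfddqnn" -> "tfddqnn" -> "nnqddft" -> "NNQDDFT"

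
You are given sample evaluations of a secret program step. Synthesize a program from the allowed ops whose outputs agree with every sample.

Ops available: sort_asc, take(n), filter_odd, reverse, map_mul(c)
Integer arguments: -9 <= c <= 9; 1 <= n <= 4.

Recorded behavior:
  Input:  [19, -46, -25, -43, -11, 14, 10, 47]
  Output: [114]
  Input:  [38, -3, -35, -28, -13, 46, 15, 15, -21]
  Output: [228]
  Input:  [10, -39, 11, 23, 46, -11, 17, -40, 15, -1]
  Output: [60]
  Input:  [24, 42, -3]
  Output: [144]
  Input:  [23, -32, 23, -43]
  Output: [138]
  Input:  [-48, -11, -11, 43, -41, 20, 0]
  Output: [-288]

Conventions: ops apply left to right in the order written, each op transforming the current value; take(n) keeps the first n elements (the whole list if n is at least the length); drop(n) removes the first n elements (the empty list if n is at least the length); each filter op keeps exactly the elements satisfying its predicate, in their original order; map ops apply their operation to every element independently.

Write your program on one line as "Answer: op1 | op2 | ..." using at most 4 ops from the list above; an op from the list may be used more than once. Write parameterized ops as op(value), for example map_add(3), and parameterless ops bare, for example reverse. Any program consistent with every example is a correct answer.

reverse | map_mul(6) | reverse | take(1)

Check, running the answer program on each example:
  [19, -46, -25, -43, -11, 14, 10, 47] -> [47, 10, 14, -11, -43, -25, -46, 19] -> [282, 60, 84, -66, -258, -150, -276, 114] -> [114, -276, -150, -258, -66, 84, 60, 282] -> [114]
  [38, -3, -35, -28, -13, 46, 15, 15, -21] -> [-21, 15, 15, 46, -13, -28, -35, -3, 38] -> [-126, 90, 90, 276, -78, -168, -210, -18, 228] -> [228, -18, -210, -168, -78, 276, 90, 90, -126] -> [228]
  [10, -39, 11, 23, 46, -11, 17, -40, 15, -1] -> [-1, 15, -40, 17, -11, 46, 23, 11, -39, 10] -> [-6, 90, -240, 102, -66, 276, 138, 66, -234, 60] -> [60, -234, 66, 138, 276, -66, 102, -240, 90, -6] -> [60]
  [24, 42, -3] -> [-3, 42, 24] -> [-18, 252, 144] -> [144, 252, -18] -> [144]
  [23, -32, 23, -43] -> [-43, 23, -32, 23] -> [-258, 138, -192, 138] -> [138, -192, 138, -258] -> [138]
  [-48, -11, -11, 43, -41, 20, 0] -> [0, 20, -41, 43, -11, -11, -48] -> [0, 120, -246, 258, -66, -66, -288] -> [-288, -66, -66, 258, -246, 120, 0] -> [-288]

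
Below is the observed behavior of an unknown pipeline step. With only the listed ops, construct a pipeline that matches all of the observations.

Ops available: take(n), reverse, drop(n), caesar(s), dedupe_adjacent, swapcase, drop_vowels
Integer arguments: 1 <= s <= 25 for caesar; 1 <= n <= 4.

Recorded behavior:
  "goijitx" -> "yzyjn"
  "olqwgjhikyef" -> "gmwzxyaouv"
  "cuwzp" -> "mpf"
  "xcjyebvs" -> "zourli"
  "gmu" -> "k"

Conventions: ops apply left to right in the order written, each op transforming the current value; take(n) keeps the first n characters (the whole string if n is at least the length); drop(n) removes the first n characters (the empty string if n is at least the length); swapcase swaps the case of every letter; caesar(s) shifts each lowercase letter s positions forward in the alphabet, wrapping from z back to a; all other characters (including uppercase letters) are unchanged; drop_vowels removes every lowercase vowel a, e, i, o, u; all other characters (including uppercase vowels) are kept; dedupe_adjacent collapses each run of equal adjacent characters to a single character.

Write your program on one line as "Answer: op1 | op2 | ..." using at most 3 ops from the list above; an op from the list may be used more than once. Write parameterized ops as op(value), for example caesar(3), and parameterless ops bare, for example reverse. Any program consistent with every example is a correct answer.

drop(2) | caesar(16)

Check, running the answer program on each example:
  "goijitx" -> "ijitx" -> "yzyjn"
  "olqwgjhikyef" -> "qwgjhikyef" -> "gmwzxyaouv"
  "cuwzp" -> "wzp" -> "mpf"
  "xcjyebvs" -> "jyebvs" -> "zourli"
  "gmu" -> "u" -> "k"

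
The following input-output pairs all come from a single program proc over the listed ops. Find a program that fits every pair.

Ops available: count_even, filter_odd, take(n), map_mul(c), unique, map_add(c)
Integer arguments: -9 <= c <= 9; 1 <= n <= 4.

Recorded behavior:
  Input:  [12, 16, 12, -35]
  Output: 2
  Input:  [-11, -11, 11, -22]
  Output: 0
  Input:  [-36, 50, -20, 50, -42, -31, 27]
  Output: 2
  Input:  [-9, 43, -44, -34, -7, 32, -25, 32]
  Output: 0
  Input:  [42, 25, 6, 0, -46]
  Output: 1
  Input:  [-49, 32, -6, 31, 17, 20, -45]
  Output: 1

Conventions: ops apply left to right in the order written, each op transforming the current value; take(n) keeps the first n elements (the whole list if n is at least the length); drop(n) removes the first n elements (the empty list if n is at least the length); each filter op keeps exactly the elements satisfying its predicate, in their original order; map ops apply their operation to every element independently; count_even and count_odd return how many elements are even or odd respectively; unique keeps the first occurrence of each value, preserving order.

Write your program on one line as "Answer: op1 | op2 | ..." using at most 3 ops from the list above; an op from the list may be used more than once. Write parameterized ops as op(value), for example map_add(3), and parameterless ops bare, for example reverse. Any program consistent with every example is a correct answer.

take(4) | take(2) | count_even

Check, running the answer program on each example:
  [12, 16, 12, -35] -> [12, 16, 12, -35] -> [12, 16] -> 2
  [-11, -11, 11, -22] -> [-11, -11, 11, -22] -> [-11, -11] -> 0
  [-36, 50, -20, 50, -42, -31, 27] -> [-36, 50, -20, 50] -> [-36, 50] -> 2
  [-9, 43, -44, -34, -7, 32, -25, 32] -> [-9, 43, -44, -34] -> [-9, 43] -> 0
  [42, 25, 6, 0, -46] -> [42, 25, 6, 0] -> [42, 25] -> 1
  [-49, 32, -6, 31, 17, 20, -45] -> [-49, 32, -6, 31] -> [-49, 32] -> 1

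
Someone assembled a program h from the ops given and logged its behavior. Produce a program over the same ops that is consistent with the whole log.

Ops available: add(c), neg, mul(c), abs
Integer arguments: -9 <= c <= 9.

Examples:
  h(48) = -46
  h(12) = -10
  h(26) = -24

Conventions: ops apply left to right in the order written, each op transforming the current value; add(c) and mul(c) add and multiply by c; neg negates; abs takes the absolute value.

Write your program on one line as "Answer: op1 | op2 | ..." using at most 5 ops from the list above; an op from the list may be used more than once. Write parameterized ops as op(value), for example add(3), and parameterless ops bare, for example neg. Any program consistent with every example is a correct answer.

neg | add(3) | add(5) | add(-6)

Check, running the answer program on each example:
  48 -> -48 -> -45 -> -40 -> -46
  12 -> -12 -> -9 -> -4 -> -10
  26 -> -26 -> -23 -> -18 -> -24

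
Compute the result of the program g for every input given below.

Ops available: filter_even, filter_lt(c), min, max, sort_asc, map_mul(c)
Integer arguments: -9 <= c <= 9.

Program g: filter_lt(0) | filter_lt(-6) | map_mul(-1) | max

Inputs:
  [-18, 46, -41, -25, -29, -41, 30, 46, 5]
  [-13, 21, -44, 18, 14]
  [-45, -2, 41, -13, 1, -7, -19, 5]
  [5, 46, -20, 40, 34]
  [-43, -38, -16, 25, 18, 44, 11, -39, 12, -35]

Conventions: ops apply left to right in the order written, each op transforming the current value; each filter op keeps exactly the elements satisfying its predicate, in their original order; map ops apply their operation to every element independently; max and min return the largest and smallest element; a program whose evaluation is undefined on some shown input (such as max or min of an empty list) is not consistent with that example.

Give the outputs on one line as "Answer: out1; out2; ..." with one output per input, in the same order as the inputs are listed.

Execution, op by op:
  [-18, 46, -41, -25, -29, -41, 30, 46, 5] -> [-18, -41, -25, -29, -41] -> [-18, -41, -25, -29, -41] -> [18, 41, 25, 29, 41] -> 41
  [-13, 21, -44, 18, 14] -> [-13, -44] -> [-13, -44] -> [13, 44] -> 44
  [-45, -2, 41, -13, 1, -7, -19, 5] -> [-45, -2, -13, -7, -19] -> [-45, -13, -7, -19] -> [45, 13, 7, 19] -> 45
  [5, 46, -20, 40, 34] -> [-20] -> [-20] -> [20] -> 20
  [-43, -38, -16, 25, 18, 44, 11, -39, 12, -35] -> [-43, -38, -16, -39, -35] -> [-43, -38, -16, -39, -35] -> [43, 38, 16, 39, 35] -> 43

41; 44; 45; 20; 43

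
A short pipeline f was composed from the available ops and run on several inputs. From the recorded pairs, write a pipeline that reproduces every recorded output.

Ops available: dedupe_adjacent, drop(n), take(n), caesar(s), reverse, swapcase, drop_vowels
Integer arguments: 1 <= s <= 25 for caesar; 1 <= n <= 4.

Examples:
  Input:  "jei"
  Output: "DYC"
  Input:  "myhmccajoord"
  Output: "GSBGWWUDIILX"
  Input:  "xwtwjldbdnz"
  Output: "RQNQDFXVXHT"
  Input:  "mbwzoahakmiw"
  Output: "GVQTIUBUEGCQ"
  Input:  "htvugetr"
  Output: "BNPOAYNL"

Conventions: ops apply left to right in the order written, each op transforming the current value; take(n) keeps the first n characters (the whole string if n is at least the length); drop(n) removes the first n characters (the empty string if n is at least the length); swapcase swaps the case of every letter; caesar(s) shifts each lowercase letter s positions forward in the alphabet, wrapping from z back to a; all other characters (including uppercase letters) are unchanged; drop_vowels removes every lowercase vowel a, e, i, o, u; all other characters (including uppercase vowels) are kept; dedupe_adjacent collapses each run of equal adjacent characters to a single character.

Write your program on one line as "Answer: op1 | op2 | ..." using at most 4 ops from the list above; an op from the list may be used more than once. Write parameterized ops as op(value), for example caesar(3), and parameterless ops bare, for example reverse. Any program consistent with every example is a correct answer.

caesar(4) | caesar(24) | caesar(18) | swapcase

Check, running the answer program on each example:
  "jei" -> "nim" -> "lgk" -> "dyc" -> "DYC"
  "myhmccajoord" -> "qclqggenssvh" -> "oajoeeclqqtf" -> "gsbgwwudiilx" -> "GSBGWWUDIILX"
  "xwtwjldbdnz" -> "baxanphfhrd" -> "zyvylnfdfpb" -> "rqnqdfxvxht" -> "RQNQDFXVXHT"
  "mbwzoahakmiw" -> "qfadseleoqma" -> "odybqcjcmoky" -> "gvqtiubuegcq" -> "GVQTIUBUEGCQ"
  "htvugetr" -> "lxzykixv" -> "jvxwigvt" -> "bnpoaynl" -> "BNPOAYNL"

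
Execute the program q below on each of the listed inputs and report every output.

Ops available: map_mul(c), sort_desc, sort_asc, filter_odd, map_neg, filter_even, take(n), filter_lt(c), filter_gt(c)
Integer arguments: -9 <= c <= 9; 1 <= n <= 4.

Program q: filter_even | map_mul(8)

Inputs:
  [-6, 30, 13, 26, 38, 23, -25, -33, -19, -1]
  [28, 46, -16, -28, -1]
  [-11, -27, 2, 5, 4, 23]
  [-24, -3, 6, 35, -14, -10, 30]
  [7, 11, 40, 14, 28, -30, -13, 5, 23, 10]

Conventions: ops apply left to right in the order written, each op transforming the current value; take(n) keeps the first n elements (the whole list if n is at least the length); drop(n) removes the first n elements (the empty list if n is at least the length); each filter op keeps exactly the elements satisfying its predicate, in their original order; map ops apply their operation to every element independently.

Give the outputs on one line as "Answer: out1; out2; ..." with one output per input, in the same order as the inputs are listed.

Execution, op by op:
  [-6, 30, 13, 26, 38, 23, -25, -33, -19, -1] -> [-6, 30, 26, 38] -> [-48, 240, 208, 304]
  [28, 46, -16, -28, -1] -> [28, 46, -16, -28] -> [224, 368, -128, -224]
  [-11, -27, 2, 5, 4, 23] -> [2, 4] -> [16, 32]
  [-24, -3, 6, 35, -14, -10, 30] -> [-24, 6, -14, -10, 30] -> [-192, 48, -112, -80, 240]
  [7, 11, 40, 14, 28, -30, -13, 5, 23, 10] -> [40, 14, 28, -30, 10] -> [320, 112, 224, -240, 80]

[-48, 240, 208, 304]; [224, 368, -128, -224]; [16, 32]; [-192, 48, -112, -80, 240]; [320, 112, 224, -240, 80]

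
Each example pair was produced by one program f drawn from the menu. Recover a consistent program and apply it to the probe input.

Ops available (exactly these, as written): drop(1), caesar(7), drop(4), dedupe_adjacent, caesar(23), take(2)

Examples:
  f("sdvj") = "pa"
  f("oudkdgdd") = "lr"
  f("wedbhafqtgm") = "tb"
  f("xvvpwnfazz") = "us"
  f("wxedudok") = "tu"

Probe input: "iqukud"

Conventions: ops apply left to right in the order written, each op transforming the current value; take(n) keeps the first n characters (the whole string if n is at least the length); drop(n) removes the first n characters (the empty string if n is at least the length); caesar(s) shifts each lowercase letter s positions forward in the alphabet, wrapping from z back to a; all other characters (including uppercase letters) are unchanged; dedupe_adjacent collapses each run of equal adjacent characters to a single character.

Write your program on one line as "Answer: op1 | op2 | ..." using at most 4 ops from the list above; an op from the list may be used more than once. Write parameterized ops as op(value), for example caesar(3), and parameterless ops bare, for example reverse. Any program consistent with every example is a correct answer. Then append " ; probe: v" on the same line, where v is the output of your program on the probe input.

dedupe_adjacent | caesar(23) | take(2) ; probe: "fn"

Check, running the answer program on each example:
  "sdvj" -> "sdvj" -> "pasg" -> "pa"
  "oudkdgdd" -> "oudkdgd" -> "lrahada" -> "lr"
  "wedbhafqtgm" -> "wedbhafqtgm" -> "tbayexcnqdj" -> "tb"
  "xvvpwnfazz" -> "xvpwnfaz" -> "usmtkcxw" -> "us"
  "wxedudok" -> "wxedudok" -> "tubaralh" -> "tu"
  probe: "iqukud" -> "iqukud" -> "fnrhra" -> "fn"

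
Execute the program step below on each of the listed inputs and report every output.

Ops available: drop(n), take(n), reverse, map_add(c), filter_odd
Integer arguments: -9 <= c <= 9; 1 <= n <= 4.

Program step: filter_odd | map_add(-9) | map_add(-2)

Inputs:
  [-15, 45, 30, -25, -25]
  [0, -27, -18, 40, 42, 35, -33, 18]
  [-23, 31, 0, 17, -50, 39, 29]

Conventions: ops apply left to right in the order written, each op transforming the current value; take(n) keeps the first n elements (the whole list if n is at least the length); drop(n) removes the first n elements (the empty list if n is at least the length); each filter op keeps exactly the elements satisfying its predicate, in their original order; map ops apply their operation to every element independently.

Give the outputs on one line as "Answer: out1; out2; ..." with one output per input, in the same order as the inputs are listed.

[-26, 34, -36, -36]; [-38, 24, -44]; [-34, 20, 6, 28, 18]

Execution, op by op:
  [-15, 45, 30, -25, -25] -> [-15, 45, -25, -25] -> [-24, 36, -34, -34] -> [-26, 34, -36, -36]
  [0, -27, -18, 40, 42, 35, -33, 18] -> [-27, 35, -33] -> [-36, 26, -42] -> [-38, 24, -44]
  [-23, 31, 0, 17, -50, 39, 29] -> [-23, 31, 17, 39, 29] -> [-32, 22, 8, 30, 20] -> [-34, 20, 6, 28, 18]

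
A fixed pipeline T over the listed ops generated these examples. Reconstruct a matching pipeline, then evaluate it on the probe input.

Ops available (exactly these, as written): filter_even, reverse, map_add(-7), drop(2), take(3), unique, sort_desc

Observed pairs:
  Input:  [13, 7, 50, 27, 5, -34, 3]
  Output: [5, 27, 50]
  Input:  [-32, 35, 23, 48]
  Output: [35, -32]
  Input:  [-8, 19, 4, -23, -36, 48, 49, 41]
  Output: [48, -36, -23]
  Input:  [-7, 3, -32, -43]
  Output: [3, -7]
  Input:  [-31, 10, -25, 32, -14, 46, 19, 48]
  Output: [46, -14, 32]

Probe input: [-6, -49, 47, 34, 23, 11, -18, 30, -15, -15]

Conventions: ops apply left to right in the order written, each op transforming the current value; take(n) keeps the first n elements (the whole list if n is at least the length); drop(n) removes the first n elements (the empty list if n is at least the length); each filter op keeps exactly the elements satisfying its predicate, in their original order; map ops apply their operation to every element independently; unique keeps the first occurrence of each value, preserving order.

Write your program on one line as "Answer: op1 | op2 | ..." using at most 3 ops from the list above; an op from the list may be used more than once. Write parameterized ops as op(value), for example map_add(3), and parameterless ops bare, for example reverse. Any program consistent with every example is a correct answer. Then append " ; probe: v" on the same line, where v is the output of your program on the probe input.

reverse | drop(2) | take(3) ; probe: [30, -18, 11]

Check, running the answer program on each example:
  [13, 7, 50, 27, 5, -34, 3] -> [3, -34, 5, 27, 50, 7, 13] -> [5, 27, 50, 7, 13] -> [5, 27, 50]
  [-32, 35, 23, 48] -> [48, 23, 35, -32] -> [35, -32] -> [35, -32]
  [-8, 19, 4, -23, -36, 48, 49, 41] -> [41, 49, 48, -36, -23, 4, 19, -8] -> [48, -36, -23, 4, 19, -8] -> [48, -36, -23]
  [-7, 3, -32, -43] -> [-43, -32, 3, -7] -> [3, -7] -> [3, -7]
  [-31, 10, -25, 32, -14, 46, 19, 48] -> [48, 19, 46, -14, 32, -25, 10, -31] -> [46, -14, 32, -25, 10, -31] -> [46, -14, 32]
  probe: [-6, -49, 47, 34, 23, 11, -18, 30, -15, -15] -> [-15, -15, 30, -18, 11, 23, 34, 47, -49, -6] -> [30, -18, 11, 23, 34, 47, -49, -6] -> [30, -18, 11]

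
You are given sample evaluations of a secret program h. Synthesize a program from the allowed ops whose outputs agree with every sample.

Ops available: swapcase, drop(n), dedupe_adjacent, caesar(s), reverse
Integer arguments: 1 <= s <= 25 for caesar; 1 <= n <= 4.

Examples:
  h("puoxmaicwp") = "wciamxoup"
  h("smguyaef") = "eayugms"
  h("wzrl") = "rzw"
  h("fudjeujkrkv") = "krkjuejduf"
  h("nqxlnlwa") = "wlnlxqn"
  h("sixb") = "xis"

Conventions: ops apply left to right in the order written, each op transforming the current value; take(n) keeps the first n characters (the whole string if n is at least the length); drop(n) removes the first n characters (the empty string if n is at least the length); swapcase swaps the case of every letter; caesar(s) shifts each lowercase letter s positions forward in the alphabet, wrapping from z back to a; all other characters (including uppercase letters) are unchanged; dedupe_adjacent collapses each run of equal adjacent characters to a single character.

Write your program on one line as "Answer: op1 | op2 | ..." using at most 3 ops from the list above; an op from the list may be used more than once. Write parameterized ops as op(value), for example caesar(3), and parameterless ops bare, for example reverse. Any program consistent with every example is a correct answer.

reverse | drop(1)

Check, running the answer program on each example:
  "puoxmaicwp" -> "pwciamxoup" -> "wciamxoup"
  "smguyaef" -> "feayugms" -> "eayugms"
  "wzrl" -> "lrzw" -> "rzw"
  "fudjeujkrkv" -> "vkrkjuejduf" -> "krkjuejduf"
  "nqxlnlwa" -> "awlnlxqn" -> "wlnlxqn"
  "sixb" -> "bxis" -> "xis"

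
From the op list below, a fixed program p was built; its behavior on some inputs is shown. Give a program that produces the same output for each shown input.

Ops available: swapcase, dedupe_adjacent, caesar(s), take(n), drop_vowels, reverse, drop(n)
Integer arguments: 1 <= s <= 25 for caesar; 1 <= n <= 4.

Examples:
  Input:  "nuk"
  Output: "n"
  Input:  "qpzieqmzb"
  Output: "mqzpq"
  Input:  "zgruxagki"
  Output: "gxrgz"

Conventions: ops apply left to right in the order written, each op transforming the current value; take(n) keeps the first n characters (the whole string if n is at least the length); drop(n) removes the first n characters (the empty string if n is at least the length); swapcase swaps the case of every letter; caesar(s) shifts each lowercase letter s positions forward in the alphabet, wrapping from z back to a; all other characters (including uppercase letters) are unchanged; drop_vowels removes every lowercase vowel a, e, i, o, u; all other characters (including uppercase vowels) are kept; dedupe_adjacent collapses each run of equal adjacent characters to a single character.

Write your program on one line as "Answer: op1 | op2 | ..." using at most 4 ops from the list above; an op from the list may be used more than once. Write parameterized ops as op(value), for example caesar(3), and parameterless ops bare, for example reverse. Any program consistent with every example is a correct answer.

reverse | drop(2) | drop_vowels

Check, running the answer program on each example:
  "nuk" -> "kun" -> "n" -> "n"
  "qpzieqmzb" -> "bzmqeizpq" -> "mqeizpq" -> "mqzpq"
  "zgruxagki" -> "ikgaxurgz" -> "gaxurgz" -> "gxrgz"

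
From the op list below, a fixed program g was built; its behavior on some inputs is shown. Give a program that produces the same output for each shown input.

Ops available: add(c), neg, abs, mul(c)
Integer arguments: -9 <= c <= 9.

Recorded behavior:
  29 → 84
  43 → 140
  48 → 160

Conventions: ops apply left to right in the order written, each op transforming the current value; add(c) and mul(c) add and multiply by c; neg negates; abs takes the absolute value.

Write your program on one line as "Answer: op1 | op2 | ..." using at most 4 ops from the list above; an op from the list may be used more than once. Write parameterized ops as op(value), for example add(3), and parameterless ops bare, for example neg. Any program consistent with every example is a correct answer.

add(-1) | add(-7) | neg | mul(-4)

Check, running the answer program on each example:
  29 -> 28 -> 21 -> -21 -> 84
  43 -> 42 -> 35 -> -35 -> 140
  48 -> 47 -> 40 -> -40 -> 160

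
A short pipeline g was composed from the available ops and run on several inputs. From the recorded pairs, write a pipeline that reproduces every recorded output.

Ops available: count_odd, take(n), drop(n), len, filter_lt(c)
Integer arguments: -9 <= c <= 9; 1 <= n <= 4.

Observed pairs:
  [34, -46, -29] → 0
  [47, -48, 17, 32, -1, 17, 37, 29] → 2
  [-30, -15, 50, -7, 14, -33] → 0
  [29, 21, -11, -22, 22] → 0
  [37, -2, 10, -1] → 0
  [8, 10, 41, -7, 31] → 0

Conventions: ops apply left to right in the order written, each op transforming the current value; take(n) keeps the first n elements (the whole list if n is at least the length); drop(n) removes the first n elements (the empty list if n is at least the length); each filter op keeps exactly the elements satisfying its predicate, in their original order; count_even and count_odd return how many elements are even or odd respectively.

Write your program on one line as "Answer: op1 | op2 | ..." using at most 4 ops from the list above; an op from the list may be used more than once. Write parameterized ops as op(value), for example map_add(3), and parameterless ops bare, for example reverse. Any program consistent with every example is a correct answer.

drop(3) | drop(3) | count_odd

Check, running the answer program on each example:
  [34, -46, -29] -> [] -> [] -> 0
  [47, -48, 17, 32, -1, 17, 37, 29] -> [32, -1, 17, 37, 29] -> [37, 29] -> 2
  [-30, -15, 50, -7, 14, -33] -> [-7, 14, -33] -> [] -> 0
  [29, 21, -11, -22, 22] -> [-22, 22] -> [] -> 0
  [37, -2, 10, -1] -> [-1] -> [] -> 0
  [8, 10, 41, -7, 31] -> [-7, 31] -> [] -> 0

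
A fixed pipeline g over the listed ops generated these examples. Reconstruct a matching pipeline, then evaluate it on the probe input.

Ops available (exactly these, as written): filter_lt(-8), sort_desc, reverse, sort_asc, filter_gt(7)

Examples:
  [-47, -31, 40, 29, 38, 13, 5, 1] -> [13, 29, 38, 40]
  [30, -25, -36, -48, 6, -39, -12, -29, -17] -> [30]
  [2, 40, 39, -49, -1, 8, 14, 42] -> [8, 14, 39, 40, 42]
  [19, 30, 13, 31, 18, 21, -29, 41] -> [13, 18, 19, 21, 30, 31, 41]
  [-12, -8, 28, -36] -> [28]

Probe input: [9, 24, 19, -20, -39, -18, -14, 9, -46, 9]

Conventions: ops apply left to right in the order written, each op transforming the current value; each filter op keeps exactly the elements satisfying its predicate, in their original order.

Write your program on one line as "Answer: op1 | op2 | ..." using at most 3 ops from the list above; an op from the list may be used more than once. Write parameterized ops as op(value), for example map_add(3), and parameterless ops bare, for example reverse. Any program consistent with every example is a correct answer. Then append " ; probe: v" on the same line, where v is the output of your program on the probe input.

sort_desc | filter_gt(7) | reverse ; probe: [9, 9, 9, 19, 24]

Check, running the answer program on each example:
  [-47, -31, 40, 29, 38, 13, 5, 1] -> [40, 38, 29, 13, 5, 1, -31, -47] -> [40, 38, 29, 13] -> [13, 29, 38, 40]
  [30, -25, -36, -48, 6, -39, -12, -29, -17] -> [30, 6, -12, -17, -25, -29, -36, -39, -48] -> [30] -> [30]
  [2, 40, 39, -49, -1, 8, 14, 42] -> [42, 40, 39, 14, 8, 2, -1, -49] -> [42, 40, 39, 14, 8] -> [8, 14, 39, 40, 42]
  [19, 30, 13, 31, 18, 21, -29, 41] -> [41, 31, 30, 21, 19, 18, 13, -29] -> [41, 31, 30, 21, 19, 18, 13] -> [13, 18, 19, 21, 30, 31, 41]
  [-12, -8, 28, -36] -> [28, -8, -12, -36] -> [28] -> [28]
  probe: [9, 24, 19, -20, -39, -18, -14, 9, -46, 9] -> [24, 19, 9, 9, 9, -14, -18, -20, -39, -46] -> [24, 19, 9, 9, 9] -> [9, 9, 9, 19, 24]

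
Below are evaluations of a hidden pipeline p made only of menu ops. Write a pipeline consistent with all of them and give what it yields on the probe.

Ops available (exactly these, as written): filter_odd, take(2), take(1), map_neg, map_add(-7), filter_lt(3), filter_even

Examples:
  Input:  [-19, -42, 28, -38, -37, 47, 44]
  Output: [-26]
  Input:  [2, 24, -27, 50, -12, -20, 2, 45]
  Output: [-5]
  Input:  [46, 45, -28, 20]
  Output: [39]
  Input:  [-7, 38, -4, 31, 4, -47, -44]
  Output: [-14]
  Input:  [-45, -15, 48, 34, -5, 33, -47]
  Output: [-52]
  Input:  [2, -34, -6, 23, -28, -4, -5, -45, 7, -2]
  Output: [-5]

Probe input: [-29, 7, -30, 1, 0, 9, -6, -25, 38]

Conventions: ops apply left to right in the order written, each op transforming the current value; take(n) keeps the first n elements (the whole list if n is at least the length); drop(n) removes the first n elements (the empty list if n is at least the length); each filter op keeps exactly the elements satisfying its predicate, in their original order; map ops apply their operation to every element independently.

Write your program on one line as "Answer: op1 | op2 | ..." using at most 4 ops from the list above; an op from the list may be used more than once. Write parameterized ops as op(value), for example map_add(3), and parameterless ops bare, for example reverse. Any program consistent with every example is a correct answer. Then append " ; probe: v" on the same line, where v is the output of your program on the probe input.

map_add(-7) | take(2) | take(1) ; probe: [-36]

Check, running the answer program on each example:
  [-19, -42, 28, -38, -37, 47, 44] -> [-26, -49, 21, -45, -44, 40, 37] -> [-26, -49] -> [-26]
  [2, 24, -27, 50, -12, -20, 2, 45] -> [-5, 17, -34, 43, -19, -27, -5, 38] -> [-5, 17] -> [-5]
  [46, 45, -28, 20] -> [39, 38, -35, 13] -> [39, 38] -> [39]
  [-7, 38, -4, 31, 4, -47, -44] -> [-14, 31, -11, 24, -3, -54, -51] -> [-14, 31] -> [-14]
  [-45, -15, 48, 34, -5, 33, -47] -> [-52, -22, 41, 27, -12, 26, -54] -> [-52, -22] -> [-52]
  [2, -34, -6, 23, -28, -4, -5, -45, 7, -2] -> [-5, -41, -13, 16, -35, -11, -12, -52, 0, -9] -> [-5, -41] -> [-5]
  probe: [-29, 7, -30, 1, 0, 9, -6, -25, 38] -> [-36, 0, -37, -6, -7, 2, -13, -32, 31] -> [-36, 0] -> [-36]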